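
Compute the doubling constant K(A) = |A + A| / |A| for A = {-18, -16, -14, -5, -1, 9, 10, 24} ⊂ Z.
K = |A + A| / |A| = 31/8

Enumerate A + A = {a + b : a, b ∈ A}. With |A| = 8, there are |A|^2 = 64 ordered sum pairs; collecting distinct values, A + A = {-36, -34, -32, -30, -28, -23, -21, -19, -17, -15, -10, -9, -8, -7, -6, -5, -4, -2, 4, 5, 6, 8, 9, 10, 18, 19, 20, 23, 33, 34, 48}, so |A + A| = 31. Thus K = 31/8. For comparison, the minimum possible |A + A| over all 8-element sets is 2·8 − 1 = 15 (so min K = 15/8), attained only by arithmetic progressions.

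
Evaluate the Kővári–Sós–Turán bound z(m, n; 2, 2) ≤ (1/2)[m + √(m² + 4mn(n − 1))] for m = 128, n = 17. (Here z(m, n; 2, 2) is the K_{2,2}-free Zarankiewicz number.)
z(128, 17; 2, 2) ≤ (1/2)[128 + √(128² + 4·128·17·16)] = (1/2)[128 + √155648] = 261.2612

Kővári–Sós–Turán: let r_1, ..., r_128 be the row sums and z = Σ r_i the total number of 1s. Each pair of columns can share at most one row with both entries 1 (else a 2×2 all-ones block appears), so Σ_i C(r_i, 2) ≤ C(17, 2) = 136. By convexity Σ_i C(r_i, 2) ≥ 128·C(z/128, 2) = z(z − 128)/(2·128), giving z² − 128z − 128·17·16 ≤ 0 and hence z ≤ (1/2)[128 + √(16384 + 4·34816)] = (1/2)[128 + √155648] ≈ (1/2)(128 + 394.5225) = 261.2612.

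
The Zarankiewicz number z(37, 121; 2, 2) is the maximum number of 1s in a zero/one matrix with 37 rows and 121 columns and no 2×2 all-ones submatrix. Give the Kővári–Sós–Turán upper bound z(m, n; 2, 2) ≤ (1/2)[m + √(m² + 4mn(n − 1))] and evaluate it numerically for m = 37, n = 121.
z(37, 121; 2, 2) ≤ (1/2)[37 + √(37² + 4·37·121·120)] = (1/2)[37 + √2150329] = 751.7

Kővári–Sós–Turán: let r_1, ..., r_37 be the row sums and z = Σ r_i the total number of 1s. Each pair of columns can share at most one row with both entries 1 (else a 2×2 all-ones block appears), so Σ_i C(r_i, 2) ≤ C(121, 2) = 7260. By convexity Σ_i C(r_i, 2) ≥ 37·C(z/37, 2) = z(z − 37)/(2·37), giving z² − 37z − 37·121·120 ≤ 0 and hence z ≤ (1/2)[37 + √(1369 + 4·537240)] = (1/2)[37 + √2150329] ≈ (1/2)(37 + 1466.4) = 751.7.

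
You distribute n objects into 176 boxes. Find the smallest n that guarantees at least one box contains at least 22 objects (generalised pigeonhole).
n = (22 − 1)·176 + 1 = 3697

By the generalised pigeonhole principle, to guarantee some box contains ≥ r objects we need more than (r − 1) · k objects total. Threshold: n = (r − 1) · k + 1. With r = 22 and k = 176: n = 21 · 176 + 1 = 3696 + 1 = 3697. For n = 3696 = 21 · 176, we can put exactly 21 objects in every box, avoiding 22 in any single one — so 3697 is tight.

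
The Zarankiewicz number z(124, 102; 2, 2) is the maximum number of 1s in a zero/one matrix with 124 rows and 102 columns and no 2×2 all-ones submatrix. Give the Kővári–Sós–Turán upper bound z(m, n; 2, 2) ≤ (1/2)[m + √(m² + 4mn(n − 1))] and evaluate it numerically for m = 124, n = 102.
z(124, 102; 2, 2) ≤ (1/2)[124 + √(124² + 4·124·102·101)] = (1/2)[124 + √5125168] = 1193.9417

Kővári–Sós–Turán: let r_1, ..., r_124 be the row sums and z = Σ r_i the total number of 1s. Each pair of columns can share at most one row with both entries 1 (else a 2×2 all-ones block appears), so Σ_i C(r_i, 2) ≤ C(102, 2) = 5151. By convexity Σ_i C(r_i, 2) ≥ 124·C(z/124, 2) = z(z − 124)/(2·124), giving z² − 124z − 124·102·101 ≤ 0 and hence z ≤ (1/2)[124 + √(15376 + 4·1277448)] = (1/2)[124 + √5125168] ≈ (1/2)(124 + 2263.8834) = 1193.9417.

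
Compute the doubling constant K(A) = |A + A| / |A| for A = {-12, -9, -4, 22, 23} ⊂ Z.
K = |A + A| / |A| = 15/5 = 3

Enumerate A + A = {a + b : a, b ∈ A}. With |A| = 5, there are |A|^2 = 25 ordered sum pairs; collecting distinct values, A + A = {-24, -21, -18, -16, -13, -8, 10, 11, 13, 14, 18, 19, 44, 45, 46}, so |A + A| = 15. Thus K = 15/5 = 3. For comparison, the minimum possible |A + A| over all 5-element sets is 2·5 − 1 = 9 (so min K = 9/5), attained only by arithmetic progressions.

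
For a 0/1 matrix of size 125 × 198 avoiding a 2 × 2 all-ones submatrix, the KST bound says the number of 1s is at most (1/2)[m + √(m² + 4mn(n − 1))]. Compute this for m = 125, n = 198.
z(125, 198; 2, 2) ≤ (1/2)[125 + √(125² + 4·125·198·197)] = (1/2)[125 + √19518625] = 2271.4944

Kővári–Sós–Turán: let r_1, ..., r_125 be the row sums and z = Σ r_i the total number of 1s. Each pair of columns can share at most one row with both entries 1 (else a 2×2 all-ones block appears), so Σ_i C(r_i, 2) ≤ C(198, 2) = 19503. By convexity Σ_i C(r_i, 2) ≥ 125·C(z/125, 2) = z(z − 125)/(2·125), giving z² − 125z − 125·198·197 ≤ 0 and hence z ≤ (1/2)[125 + √(15625 + 4·4875750)] = (1/2)[125 + √19518625] ≈ (1/2)(125 + 4417.9888) = 2271.4944.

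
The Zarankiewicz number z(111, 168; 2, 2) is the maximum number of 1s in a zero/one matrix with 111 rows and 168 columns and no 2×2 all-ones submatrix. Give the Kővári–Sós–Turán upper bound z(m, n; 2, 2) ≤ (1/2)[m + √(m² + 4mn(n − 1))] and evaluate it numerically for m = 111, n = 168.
z(111, 168; 2, 2) ≤ (1/2)[111 + √(111² + 4·111·168·167)] = (1/2)[111 + √12469185] = 1821.0867

Kővári–Sós–Turán: let r_1, ..., r_111 be the row sums and z = Σ r_i the total number of 1s. Each pair of columns can share at most one row with both entries 1 (else a 2×2 all-ones block appears), so Σ_i C(r_i, 2) ≤ C(168, 2) = 14028. By convexity Σ_i C(r_i, 2) ≥ 111·C(z/111, 2) = z(z − 111)/(2·111), giving z² − 111z − 111·168·167 ≤ 0 and hence z ≤ (1/2)[111 + √(12321 + 4·3114216)] = (1/2)[111 + √12469185] ≈ (1/2)(111 + 3531.1733) = 1821.0867.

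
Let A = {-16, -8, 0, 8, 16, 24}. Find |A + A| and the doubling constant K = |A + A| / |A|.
K = |A + A| / |A| = 11/6

Enumerate A + A = {a + b : a, b ∈ A}. With |A| = 6, there are |A|^2 = 36 ordered sum pairs; collecting distinct values, A + A = {-32, -24, -16, -8, 0, 8, 16, 24, 32, 40, 48}, so |A + A| = 11. Thus K = 11/6. Here |A + A| = 2|A| − 1 = 11, the minimum possible — so K = 11/6 is minimal, which holds iff A is an arithmetic progression.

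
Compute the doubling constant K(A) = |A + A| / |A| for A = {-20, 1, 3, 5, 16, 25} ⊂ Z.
K = |A + A| / |A| = 20/6 = 10/3

Enumerate A + A = {a + b : a, b ∈ A}. With |A| = 6, there are |A|^2 = 36 ordered sum pairs; collecting distinct values, A + A = {-40, -19, -17, -15, -4, 2, 4, 5, 6, 8, 10, 17, 19, 21, 26, 28, 30, 32, 41, 50}, so |A + A| = 20. Thus K = 20/6 = 10/3. For comparison, the minimum possible |A + A| over all 6-element sets is 2·6 − 1 = 11 (so min K = 11/6), attained only by arithmetic progressions.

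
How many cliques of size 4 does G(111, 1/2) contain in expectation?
E[# K_4] = C(111, 4) · (1/2)^C(4, 2) = 5989005 / 2^6 = 93578.203125

For each 4-subset S of vertices (there are C(111, 4) = 5989005 such S), let X_S = 1 if S induces a K_4 (all C(4, 2) = 6 edges present). Then P(X_S = 1) = (1/2)^6 = 1/64. By linearity of expectation, E[# K_4] = C(111, 4) · (1/2)^6 = 5989005 / 64 = 93578.203125.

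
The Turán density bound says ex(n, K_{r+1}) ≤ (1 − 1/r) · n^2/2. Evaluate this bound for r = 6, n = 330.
Turán density bound = (5/6) · 330^2/2 = 45375

Turán's theorem: ex(n, K_{r+1}) is achieved by the complete r-partite Turán graph T(n, r) with parts as balanced as possible, and is at most (1 − 1/r) · n^2/2. For r = 6, n = 330: the density bound is (5/6) · 108900/2 = 45375. Since 6 ∣ 330, the Turán graph T(330, 6) has parts of equal size 55, and its edge count e(T(330, 6)) = 45375 attains the density bound exactly.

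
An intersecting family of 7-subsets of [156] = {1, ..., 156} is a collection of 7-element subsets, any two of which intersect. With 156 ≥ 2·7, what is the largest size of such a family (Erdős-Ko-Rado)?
max |F| = C(155, 6) = 17463172650

Erdős-Ko-Rado (1961): when n ≥ 2k, max |F| = C(n−1, k−1). The bound is attained by the star {A : i ∈ A} for any fixed i ∈ [n]. Here C(156−1, 7−1) = C(155, 6) = 17463172650.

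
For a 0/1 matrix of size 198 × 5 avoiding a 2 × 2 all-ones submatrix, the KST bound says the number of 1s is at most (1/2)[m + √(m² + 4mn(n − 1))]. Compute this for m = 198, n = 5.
z(198, 5; 2, 2) ≤ (1/2)[198 + √(198² + 4·198·5·4)] = (1/2)[198 + √55044] = 216.3073

Kővári–Sós–Turán: let r_1, ..., r_198 be the row sums and z = Σ r_i the total number of 1s. Each pair of columns can share at most one row with both entries 1 (else a 2×2 all-ones block appears), so Σ_i C(r_i, 2) ≤ C(5, 2) = 10. By convexity Σ_i C(r_i, 2) ≥ 198·C(z/198, 2) = z(z − 198)/(2·198), giving z² − 198z − 198·5·4 ≤ 0 and hence z ≤ (1/2)[198 + √(39204 + 4·3960)] = (1/2)[198 + √55044] ≈ (1/2)(198 + 234.6146) = 216.3073.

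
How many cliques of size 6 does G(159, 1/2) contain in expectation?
E[# K_6] = C(159, 6) · (1/2)^C(6, 2) = 20398507129 / 2^15 ≈ 622513.034943

For each 6-subset S of vertices (there are C(159, 6) = 20398507129 such S), let X_S = 1 if S induces a K_6 (all C(6, 2) = 15 edges present). Then P(X_S = 1) = (1/2)^15 = 1/32768. By linearity of expectation, E[# K_6] = C(159, 6) · (1/2)^15 = 20398507129 / 32768 ≈ 622513.034943.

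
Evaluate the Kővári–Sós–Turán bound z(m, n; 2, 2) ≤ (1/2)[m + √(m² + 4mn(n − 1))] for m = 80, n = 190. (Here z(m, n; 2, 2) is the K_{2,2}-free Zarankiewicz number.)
z(80, 190; 2, 2) ≤ (1/2)[80 + √(80² + 4·80·190·189)] = (1/2)[80 + √11497600] = 1735.4056

Kővári–Sós–Turán: let r_1, ..., r_80 be the row sums and z = Σ r_i the total number of 1s. Each pair of columns can share at most one row with both entries 1 (else a 2×2 all-ones block appears), so Σ_i C(r_i, 2) ≤ C(190, 2) = 17955. By convexity Σ_i C(r_i, 2) ≥ 80·C(z/80, 2) = z(z − 80)/(2·80), giving z² − 80z − 80·190·189 ≤ 0 and hence z ≤ (1/2)[80 + √(6400 + 4·2872800)] = (1/2)[80 + √11497600] ≈ (1/2)(80 + 3390.8111) = 1735.4056.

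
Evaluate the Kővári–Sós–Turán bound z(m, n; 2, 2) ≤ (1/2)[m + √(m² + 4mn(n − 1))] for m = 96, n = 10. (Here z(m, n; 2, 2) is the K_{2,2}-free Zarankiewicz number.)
z(96, 10; 2, 2) ≤ (1/2)[96 + √(96² + 4·96·10·9)] = (1/2)[96 + √43776] = 152.6136

Kővári–Sós–Turán: let r_1, ..., r_96 be the row sums and z = Σ r_i the total number of 1s. Each pair of columns can share at most one row with both entries 1 (else a 2×2 all-ones block appears), so Σ_i C(r_i, 2) ≤ C(10, 2) = 45. By convexity Σ_i C(r_i, 2) ≥ 96·C(z/96, 2) = z(z − 96)/(2·96), giving z² − 96z − 96·10·9 ≤ 0 and hence z ≤ (1/2)[96 + √(9216 + 4·8640)] = (1/2)[96 + √43776] ≈ (1/2)(96 + 209.2271) = 152.6136.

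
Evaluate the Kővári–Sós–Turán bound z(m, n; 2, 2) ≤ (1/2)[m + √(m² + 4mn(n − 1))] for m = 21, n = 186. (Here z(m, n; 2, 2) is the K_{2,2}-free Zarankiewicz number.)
z(21, 186; 2, 2) ≤ (1/2)[21 + √(21² + 4·21·186·185)] = (1/2)[21 + √2890881] = 860.6295

Kővári–Sós–Turán: let r_1, ..., r_21 be the row sums and z = Σ r_i the total number of 1s. Each pair of columns can share at most one row with both entries 1 (else a 2×2 all-ones block appears), so Σ_i C(r_i, 2) ≤ C(186, 2) = 17205. By convexity Σ_i C(r_i, 2) ≥ 21·C(z/21, 2) = z(z − 21)/(2·21), giving z² − 21z − 21·186·185 ≤ 0 and hence z ≤ (1/2)[21 + √(441 + 4·722610)] = (1/2)[21 + √2890881] ≈ (1/2)(21 + 1700.2591) = 860.6295.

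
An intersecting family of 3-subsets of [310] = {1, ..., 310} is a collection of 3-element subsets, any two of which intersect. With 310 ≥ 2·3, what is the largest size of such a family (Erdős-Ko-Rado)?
max |F| = C(309, 2) = 47586

The Erdős-Ko-Rado theorem states: for n ≥ 2k, an intersecting family of k-subsets of an n-element set has size at most C(n − 1, k − 1), with equality for 'star' families {A ⊆ [n] : |A| = k, i ∈ A} (fix an element i). For n = 310, k = 3: C(309, 2) = 47586.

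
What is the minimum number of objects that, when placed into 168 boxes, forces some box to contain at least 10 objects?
n = (10 − 1)·168 + 1 = 1513

By the generalised pigeonhole principle, to guarantee some box contains ≥ r objects we need more than (r − 1) · k objects total. Threshold: n = (r − 1) · k + 1. With r = 10 and k = 168: n = 9 · 168 + 1 = 1512 + 1 = 1513. For n = 1512 = 9 · 168, we can put exactly 9 objects in every box, avoiding 10 in any single one — so 1513 is tight.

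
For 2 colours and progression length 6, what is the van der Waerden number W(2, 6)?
W(2, 6) = 1132

W(2, 6) = 1132. The lower bound W(2, 6) > 1131 comes from an explicit good 2-colouring of [1, 1131]; the upper bound W(2, 6) ≤ 1132 was verified by exhaustive search over 2-colourings of [1, 1132].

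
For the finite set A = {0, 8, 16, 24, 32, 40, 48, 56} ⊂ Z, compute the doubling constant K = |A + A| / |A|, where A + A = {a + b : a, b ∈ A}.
K = |A + A| / |A| = 15/8

Enumerate A + A = {a + b : a, b ∈ A}. With |A| = 8, there are |A|^2 = 64 ordered sum pairs; collecting distinct values, A + A = {0, 8, 16, 24, 32, 40, 48, 56, 64, 72, 80, 88, 96, 104, 112}, so |A + A| = 15. Thus K = 15/8. Here |A + A| = 2|A| − 1 = 15, the minimum possible — so K = 15/8 is minimal, which holds iff A is an arithmetic progression.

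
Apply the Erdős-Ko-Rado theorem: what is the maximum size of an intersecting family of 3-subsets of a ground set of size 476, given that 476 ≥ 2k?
max |F| = C(475, 2) = 112575

The Erdős-Ko-Rado theorem states: for n ≥ 2k, an intersecting family of k-subsets of an n-element set has size at most C(n − 1, k − 1), with equality for 'star' families {A ⊆ [n] : |A| = k, i ∈ A} (fix an element i). For n = 476, k = 3: C(475, 2) = 112575.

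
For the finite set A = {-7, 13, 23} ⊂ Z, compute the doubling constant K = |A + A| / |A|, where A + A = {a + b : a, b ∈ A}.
K = |A + A| / |A| = 6/3 = 2

Enumerate A + A = {a + b : a, b ∈ A}. With |A| = 3, there are |A|^2 = 9 ordered sum pairs; collecting distinct values, A + A = {-14, 6, 16, 26, 36, 46}, so |A + A| = 6. Thus K = 6/3 = 2. For comparison, the minimum possible |A + A| over all 3-element sets is 2·3 − 1 = 5 (so min K = 5/3), attained only by arithmetic progressions.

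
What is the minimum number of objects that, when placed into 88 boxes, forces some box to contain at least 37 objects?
n = (37 − 1)·88 + 1 = 3169

By the generalised pigeonhole principle, to guarantee some box contains ≥ r objects we need more than (r − 1) · k objects total. Threshold: n = (r − 1) · k + 1. With r = 37 and k = 88: n = 36 · 88 + 1 = 3168 + 1 = 3169. For n = 3168 = 36 · 88, we can put exactly 36 objects in every box, avoiding 37 in any single one — so 3169 is tight.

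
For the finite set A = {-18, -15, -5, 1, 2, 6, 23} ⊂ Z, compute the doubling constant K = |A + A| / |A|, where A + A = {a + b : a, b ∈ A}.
K = |A + A| / |A| = 27/7

Enumerate A + A = {a + b : a, b ∈ A}. With |A| = 7, there are |A|^2 = 49 ordered sum pairs; collecting distinct values, A + A = {-36, -33, -30, -23, -20, -17, -16, -14, -13, -12, -10, -9, -4, -3, 1, 2, 3, 4, 5, 7, 8, 12, 18, 24, 25, 29, 46}, so |A + A| = 27. Thus K = 27/7. For comparison, the minimum possible |A + A| over all 7-element sets is 2·7 − 1 = 13 (so min K = 13/7), attained only by arithmetic progressions.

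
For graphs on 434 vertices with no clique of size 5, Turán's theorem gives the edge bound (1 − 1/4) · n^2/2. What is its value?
Turán density bound = (3/4) · 434^2/2 = 141267/2 ≈ 70633.5

Turán's theorem: ex(n, K_{r+1}) is achieved by the complete r-partite Turán graph T(n, r) with parts as balanced as possible, and is at most (1 − 1/r) · n^2/2. For r = 4, n = 434: the density bound is (3/4) · 188356/2 = 141267/2 ≈ 70633.5. The integer-valued extremum is e(T(434, 4)) = 70633, which is strictly less than the density bound 141267/2 since 4 ∤ 434 (the parts of T(434, 4) cannot all be equal).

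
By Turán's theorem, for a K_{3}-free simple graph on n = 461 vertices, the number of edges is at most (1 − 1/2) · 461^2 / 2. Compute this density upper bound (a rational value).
Turán density bound = (1/2) · 461^2/2 = 212521/4 ≈ 53130.25

Turán's theorem: ex(n, K_{r+1}) is achieved by the complete r-partite Turán graph T(n, r) with parts as balanced as possible, and is at most (1 − 1/r) · n^2/2. For r = 2, n = 461: the density bound is (1/2) · 212521/2 = 212521/4 ≈ 53130.25. The integer-valued extremum is e(T(461, 2)) = 53130, which is strictly less than the density bound 212521/4 since 2 ∤ 461 (the parts of T(461, 2) cannot all be equal).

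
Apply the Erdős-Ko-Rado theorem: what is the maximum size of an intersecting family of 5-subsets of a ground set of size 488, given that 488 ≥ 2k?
max |F| = C(487, 4) = 2314947195

The Erdős-Ko-Rado theorem states: for n ≥ 2k, an intersecting family of k-subsets of an n-element set has size at most C(n − 1, k − 1), with equality for 'star' families {A ⊆ [n] : |A| = k, i ∈ A} (fix an element i). For n = 488, k = 5: C(487, 4) = 2314947195.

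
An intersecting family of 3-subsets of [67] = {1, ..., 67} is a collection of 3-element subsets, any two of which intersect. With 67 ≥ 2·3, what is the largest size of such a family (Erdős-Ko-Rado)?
max |F| = C(66, 2) = 2145

Erdős-Ko-Rado (1961): when n ≥ 2k, max |F| = C(n−1, k−1). The bound is attained by the star {A : i ∈ A} for any fixed i ∈ [n]. Here C(67−1, 3−1) = C(66, 2) = 2145.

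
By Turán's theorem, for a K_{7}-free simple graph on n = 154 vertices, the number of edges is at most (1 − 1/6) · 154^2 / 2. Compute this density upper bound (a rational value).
Turán density bound = (5/6) · 154^2/2 = 29645/3 ≈ 9881.6667

Turán's theorem: ex(n, K_{r+1}) is achieved by the complete r-partite Turán graph T(n, r) with parts as balanced as possible, and is at most (1 − 1/r) · n^2/2. For r = 6, n = 154: the density bound is (5/6) · 23716/2 = 29645/3 ≈ 9881.6667. The integer-valued extremum is e(T(154, 6)) = 9881, which is strictly less than the density bound 29645/3 since 6 ∤ 154 (the parts of T(154, 6) cannot all be equal).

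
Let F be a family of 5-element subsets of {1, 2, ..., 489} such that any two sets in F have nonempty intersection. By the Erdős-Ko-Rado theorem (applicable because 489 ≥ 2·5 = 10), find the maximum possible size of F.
max |F| = C(488, 4) = 2334078990

Erdős-Ko-Rado (1961): when n ≥ 2k, max |F| = C(n−1, k−1). The bound is attained by the star {A : i ∈ A} for any fixed i ∈ [n]. Here C(489−1, 5−1) = C(488, 4) = 2334078990.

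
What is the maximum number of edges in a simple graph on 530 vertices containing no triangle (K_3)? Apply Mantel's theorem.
ex(530, K_3) = ⌊530^2/4⌋ = 70225

Mantel (1907): a triangle-free graph on n vertices has at most ⌊n^2/4⌋ edges, with equality for the complete bipartite graph K_{⌊n/2⌋, ⌈n/2⌉}. For n = 530: ⌊530^2/4⌋ = ⌊280900/4⌋ = 70225. The extremal graph is K_{265, 265}, which has 265·265 = 70225 edges.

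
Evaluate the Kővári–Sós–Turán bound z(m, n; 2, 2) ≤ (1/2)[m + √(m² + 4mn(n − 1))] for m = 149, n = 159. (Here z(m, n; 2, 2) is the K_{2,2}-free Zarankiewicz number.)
z(149, 159; 2, 2) ≤ (1/2)[149 + √(149² + 4·149·159·158)] = (1/2)[149 + √14994913] = 2010.6633

Kővári–Sós–Turán: let r_1, ..., r_149 be the row sums and z = Σ r_i the total number of 1s. Each pair of columns can share at most one row with both entries 1 (else a 2×2 all-ones block appears), so Σ_i C(r_i, 2) ≤ C(159, 2) = 12561. By convexity Σ_i C(r_i, 2) ≥ 149·C(z/149, 2) = z(z − 149)/(2·149), giving z² − 149z − 149·159·158 ≤ 0 and hence z ≤ (1/2)[149 + √(22201 + 4·3743178)] = (1/2)[149 + √14994913] ≈ (1/2)(149 + 3872.3266) = 2010.6633.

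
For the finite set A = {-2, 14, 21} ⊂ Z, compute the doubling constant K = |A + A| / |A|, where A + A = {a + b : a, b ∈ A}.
K = |A + A| / |A| = 6/3 = 2

Enumerate A + A = {a + b : a, b ∈ A}. With |A| = 3, there are |A|^2 = 9 ordered sum pairs; collecting distinct values, A + A = {-4, 12, 19, 28, 35, 42}, so |A + A| = 6. Thus K = 6/3 = 2. For comparison, the minimum possible |A + A| over all 3-element sets is 2·3 − 1 = 5 (so min K = 5/3), attained only by arithmetic progressions.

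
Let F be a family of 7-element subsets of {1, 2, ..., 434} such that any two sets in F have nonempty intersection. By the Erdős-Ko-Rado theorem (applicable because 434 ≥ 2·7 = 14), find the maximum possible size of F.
max |F| = C(433, 6) = 8840685347208

Erdős-Ko-Rado (1961): when n ≥ 2k, max |F| = C(n−1, k−1). The bound is attained by the star {A : i ∈ A} for any fixed i ∈ [n]. Here C(434−1, 7−1) = C(433, 6) = 8840685347208.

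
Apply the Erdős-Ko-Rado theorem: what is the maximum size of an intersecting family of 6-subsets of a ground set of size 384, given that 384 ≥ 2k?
max |F| = C(383, 5) = 66900393631

The Erdős-Ko-Rado theorem states: for n ≥ 2k, an intersecting family of k-subsets of an n-element set has size at most C(n − 1, k − 1), with equality for 'star' families {A ⊆ [n] : |A| = k, i ∈ A} (fix an element i). For n = 384, k = 6: C(383, 5) = 66900393631.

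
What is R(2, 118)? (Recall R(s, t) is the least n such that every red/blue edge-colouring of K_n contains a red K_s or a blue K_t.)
R(2, 118) = 118

R(2, k) = k for all k ≥ 2: in a 2-colouring of K_k, either some edge is red (a red K_2) or all edges are blue (a blue K_k). And K_{117} coloured all-blue has no blue K_118, so R(2, 118) > 117. Hence R(2, 118) = 118.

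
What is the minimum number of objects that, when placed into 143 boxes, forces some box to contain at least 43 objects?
n = (43 − 1)·143 + 1 = 6007

By the generalised pigeonhole principle, to guarantee some box contains ≥ r objects we need more than (r − 1) · k objects total. Threshold: n = (r − 1) · k + 1. With r = 43 and k = 143: n = 42 · 143 + 1 = 6006 + 1 = 6007. For n = 6006 = 42 · 143, we can put exactly 42 objects in every box, avoiding 43 in any single one — so 6007 is tight.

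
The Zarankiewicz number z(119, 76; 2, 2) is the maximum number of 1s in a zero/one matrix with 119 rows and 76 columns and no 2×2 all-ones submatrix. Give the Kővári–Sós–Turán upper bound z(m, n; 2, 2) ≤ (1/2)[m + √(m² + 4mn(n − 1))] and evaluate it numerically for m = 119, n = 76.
z(119, 76; 2, 2) ≤ (1/2)[119 + √(119² + 4·119·76·75)] = (1/2)[119 + √2727361] = 885.2362

Kővári–Sós–Turán: let r_1, ..., r_119 be the row sums and z = Σ r_i the total number of 1s. Each pair of columns can share at most one row with both entries 1 (else a 2×2 all-ones block appears), so Σ_i C(r_i, 2) ≤ C(76, 2) = 2850. By convexity Σ_i C(r_i, 2) ≥ 119·C(z/119, 2) = z(z − 119)/(2·119), giving z² − 119z − 119·76·75 ≤ 0 and hence z ≤ (1/2)[119 + √(14161 + 4·678300)] = (1/2)[119 + √2727361] ≈ (1/2)(119 + 1651.4724) = 885.2362.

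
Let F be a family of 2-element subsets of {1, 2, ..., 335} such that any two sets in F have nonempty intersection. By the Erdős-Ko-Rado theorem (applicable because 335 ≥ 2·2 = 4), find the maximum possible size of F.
max |F| = C(334, 1) = 334

The Erdős-Ko-Rado theorem states: for n ≥ 2k, an intersecting family of k-subsets of an n-element set has size at most C(n − 1, k − 1), with equality for 'star' families {A ⊆ [n] : |A| = k, i ∈ A} (fix an element i). For n = 335, k = 2: C(334, 1) = 334.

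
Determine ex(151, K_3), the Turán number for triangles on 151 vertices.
ex(151, K_3) = ⌊151^2/4⌋ = 5700

Mantel (1907): a triangle-free graph on n vertices has at most ⌊n^2/4⌋ edges, with equality for the complete bipartite graph K_{⌊n/2⌋, ⌈n/2⌉}. For n = 151: ⌊151^2/4⌋ = ⌊22801/4⌋ = 5700. The extremal graph is K_{75, 76}, which has 75·76 = 5700 edges.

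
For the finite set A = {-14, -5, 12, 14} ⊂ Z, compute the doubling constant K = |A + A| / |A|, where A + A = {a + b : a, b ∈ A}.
K = |A + A| / |A| = 10/4 = 5/2

Enumerate A + A = {a + b : a, b ∈ A}. With |A| = 4, there are |A|^2 = 16 ordered sum pairs; collecting distinct values, A + A = {-28, -19, -10, -2, 0, 7, 9, 24, 26, 28}, so |A + A| = 10. Thus K = 10/4 = 5/2. For comparison, the minimum possible |A + A| over all 4-element sets is 2·4 − 1 = 7 (so min K = 7/4), attained only by arithmetic progressions.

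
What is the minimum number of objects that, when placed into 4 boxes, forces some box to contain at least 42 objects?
n = (42 − 1)·4 + 1 = 165

By the generalised pigeonhole principle, to guarantee some box contains ≥ r objects we need more than (r − 1) · k objects total. Threshold: n = (r − 1) · k + 1. With r = 42 and k = 4: n = 41 · 4 + 1 = 164 + 1 = 165. For n = 164 = 41 · 4, we can put exactly 41 objects in every box, avoiding 42 in any single one — so 165 is tight.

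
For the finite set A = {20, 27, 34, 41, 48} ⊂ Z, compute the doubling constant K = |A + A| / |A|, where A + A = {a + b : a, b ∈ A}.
K = |A + A| / |A| = 9/5

Enumerate A + A = {a + b : a, b ∈ A}. With |A| = 5, there are |A|^2 = 25 ordered sum pairs; collecting distinct values, A + A = {40, 47, 54, 61, 68, 75, 82, 89, 96}, so |A + A| = 9. Thus K = 9/5. Here |A + A| = 2|A| − 1 = 9, the minimum possible — so K = 9/5 is minimal, which holds iff A is an arithmetic progression.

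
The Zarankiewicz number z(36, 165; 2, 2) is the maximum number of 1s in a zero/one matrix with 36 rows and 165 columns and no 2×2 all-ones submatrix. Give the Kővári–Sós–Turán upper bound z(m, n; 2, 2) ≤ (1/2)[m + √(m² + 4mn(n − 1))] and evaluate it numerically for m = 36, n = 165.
z(36, 165; 2, 2) ≤ (1/2)[36 + √(36² + 4·36·165·164)] = (1/2)[36 + √3897936] = 1005.1596

Kővári–Sós–Turán: let r_1, ..., r_36 be the row sums and z = Σ r_i the total number of 1s. Each pair of columns can share at most one row with both entries 1 (else a 2×2 all-ones block appears), so Σ_i C(r_i, 2) ≤ C(165, 2) = 13530. By convexity Σ_i C(r_i, 2) ≥ 36·C(z/36, 2) = z(z − 36)/(2·36), giving z² − 36z − 36·165·164 ≤ 0 and hence z ≤ (1/2)[36 + √(1296 + 4·974160)] = (1/2)[36 + √3897936] ≈ (1/2)(36 + 1974.3191) = 1005.1596.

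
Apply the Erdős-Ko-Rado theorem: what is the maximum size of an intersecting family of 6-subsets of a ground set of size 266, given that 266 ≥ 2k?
max |F| = C(265, 5) = 10484943678

Erdős-Ko-Rado (1961): when n ≥ 2k, max |F| = C(n−1, k−1). The bound is attained by the star {A : i ∈ A} for any fixed i ∈ [n]. Here C(266−1, 6−1) = C(265, 5) = 10484943678.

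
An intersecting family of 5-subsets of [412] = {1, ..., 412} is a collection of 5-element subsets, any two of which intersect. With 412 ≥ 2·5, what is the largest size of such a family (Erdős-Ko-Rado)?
max |F| = C(411, 4) = 1171650030

Erdős-Ko-Rado (1961): when n ≥ 2k, max |F| = C(n−1, k−1). The bound is attained by the star {A : i ∈ A} for any fixed i ∈ [n]. Here C(412−1, 5−1) = C(411, 4) = 1171650030.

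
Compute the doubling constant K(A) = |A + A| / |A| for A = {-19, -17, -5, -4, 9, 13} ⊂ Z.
K = |A + A| / |A| = 19/6

Enumerate A + A = {a + b : a, b ∈ A}. With |A| = 6, there are |A|^2 = 36 ordered sum pairs; collecting distinct values, A + A = {-38, -36, -34, -24, -23, -22, -21, -10, -9, -8, -6, -4, 4, 5, 8, 9, 18, 22, 26}, so |A + A| = 19. Thus K = 19/6. For comparison, the minimum possible |A + A| over all 6-element sets is 2·6 − 1 = 11 (so min K = 11/6), attained only by arithmetic progressions.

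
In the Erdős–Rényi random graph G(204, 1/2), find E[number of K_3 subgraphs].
E[# K_3] = C(204, 3) · (1/2)^C(3, 2) = 1394204 / 2^3 = 348551/2 = 174275.5

For each 3-subset S of vertices (there are C(204, 3) = 1394204 such S), let X_S = 1 if S induces a K_3 (all C(3, 2) = 3 edges present). Then P(X_S = 1) = (1/2)^3 = 1/8. By linearity of expectation, E[# K_3] = C(204, 3) · (1/2)^3 = 1394204 / 8 = 348551/2 = 174275.5.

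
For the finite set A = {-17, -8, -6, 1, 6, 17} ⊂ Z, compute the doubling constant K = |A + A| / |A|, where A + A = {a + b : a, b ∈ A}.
K = |A + A| / |A| = 19/6

Enumerate A + A = {a + b : a, b ∈ A}. With |A| = 6, there are |A|^2 = 36 ordered sum pairs; collecting distinct values, A + A = {-34, -25, -23, -16, -14, -12, -11, -7, -5, -2, 0, 2, 7, 9, 11, 12, 18, 23, 34}, so |A + A| = 19. Thus K = 19/6. For comparison, the minimum possible |A + A| over all 6-element sets is 2·6 − 1 = 11 (so min K = 11/6), attained only by arithmetic progressions.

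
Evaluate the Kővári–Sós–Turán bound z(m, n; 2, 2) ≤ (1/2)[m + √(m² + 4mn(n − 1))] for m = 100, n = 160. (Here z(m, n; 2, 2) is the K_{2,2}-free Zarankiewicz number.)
z(100, 160; 2, 2) ≤ (1/2)[100 + √(100² + 4·100·160·159)] = (1/2)[100 + √10186000] = 1645.7757

Kővári–Sós–Turán: let r_1, ..., r_100 be the row sums and z = Σ r_i the total number of 1s. Each pair of columns can share at most one row with both entries 1 (else a 2×2 all-ones block appears), so Σ_i C(r_i, 2) ≤ C(160, 2) = 12720. By convexity Σ_i C(r_i, 2) ≥ 100·C(z/100, 2) = z(z − 100)/(2·100), giving z² − 100z − 100·160·159 ≤ 0 and hence z ≤ (1/2)[100 + √(10000 + 4·2544000)] = (1/2)[100 + √10186000] ≈ (1/2)(100 + 3191.5513) = 1645.7757.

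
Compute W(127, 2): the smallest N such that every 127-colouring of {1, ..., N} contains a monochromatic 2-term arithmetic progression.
W(127, 2) = 127 + 1 = 128

A 2-term AP is any pair of integers, so a monochromatic 2-AP exists iff some colour is used at least twice. With 127 colours, the colouring i ↦ i on {1, ..., 127} uses each colour once, avoiding any monochromatic pair, so W(127, 2) > 127. For {1, ..., 128}, pigeonhole forces two integers of the same colour, which form a monochromatic 2-AP. Hence W(127, 2) = 128.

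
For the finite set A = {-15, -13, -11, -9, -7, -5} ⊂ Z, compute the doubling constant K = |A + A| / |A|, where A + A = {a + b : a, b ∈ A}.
K = |A + A| / |A| = 11/6

Enumerate A + A = {a + b : a, b ∈ A}. With |A| = 6, there are |A|^2 = 36 ordered sum pairs; collecting distinct values, A + A = {-30, -28, -26, -24, -22, -20, -18, -16, -14, -12, -10}, so |A + A| = 11. Thus K = 11/6. Here |A + A| = 2|A| − 1 = 11, the minimum possible — so K = 11/6 is minimal, which holds iff A is an arithmetic progression.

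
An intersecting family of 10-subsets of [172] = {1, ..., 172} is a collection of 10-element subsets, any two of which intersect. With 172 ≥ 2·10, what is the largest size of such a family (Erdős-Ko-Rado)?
max |F| = C(171, 9) = 278110855548955

Erdős-Ko-Rado (1961): when n ≥ 2k, max |F| = C(n−1, k−1). The bound is attained by the star {A : i ∈ A} for any fixed i ∈ [n]. Here C(172−1, 10−1) = C(171, 9) = 278110855548955.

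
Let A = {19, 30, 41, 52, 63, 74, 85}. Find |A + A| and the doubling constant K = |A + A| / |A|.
K = |A + A| / |A| = 13/7

Enumerate A + A = {a + b : a, b ∈ A}. With |A| = 7, there are |A|^2 = 49 ordered sum pairs; collecting distinct values, A + A = {38, 49, 60, 71, 82, 93, 104, 115, 126, 137, 148, 159, 170}, so |A + A| = 13. Thus K = 13/7. Here |A + A| = 2|A| − 1 = 13, the minimum possible — so K = 13/7 is minimal, which holds iff A is an arithmetic progression.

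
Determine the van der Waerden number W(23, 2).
W(23, 2) = 23 + 1 = 24

A 2-term AP is any pair of integers, so a monochromatic 2-AP exists iff some colour is used at least twice. With 23 colours, the colouring i ↦ i on {1, ..., 23} uses each colour once, avoiding any monochromatic pair, so W(23, 2) > 23. For {1, ..., 24}, pigeonhole forces two integers of the same colour, which form a monochromatic 2-AP. Hence W(23, 2) = 24.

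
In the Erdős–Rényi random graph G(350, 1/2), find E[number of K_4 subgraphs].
E[# K_4] = C(350, 4) · (1/2)^C(4, 2) = 614597725 / 2^6 = 9603089.453125

For each 4-subset S of vertices (there are C(350, 4) = 614597725 such S), let X_S = 1 if S induces a K_4 (all C(4, 2) = 6 edges present). Then P(X_S = 1) = (1/2)^6 = 1/64. By linearity of expectation, E[# K_4] = C(350, 4) · (1/2)^6 = 614597725 / 64 = 9603089.453125.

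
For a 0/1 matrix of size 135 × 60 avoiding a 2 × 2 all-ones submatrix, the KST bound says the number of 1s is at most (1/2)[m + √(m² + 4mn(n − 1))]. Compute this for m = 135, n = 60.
z(135, 60; 2, 2) ≤ (1/2)[135 + √(135² + 4·135·60·59)] = (1/2)[135 + √1929825] = 762.0907

Kővári–Sós–Turán: let r_1, ..., r_135 be the row sums and z = Σ r_i the total number of 1s. Each pair of columns can share at most one row with both entries 1 (else a 2×2 all-ones block appears), so Σ_i C(r_i, 2) ≤ C(60, 2) = 1770. By convexity Σ_i C(r_i, 2) ≥ 135·C(z/135, 2) = z(z − 135)/(2·135), giving z² − 135z − 135·60·59 ≤ 0 and hence z ≤ (1/2)[135 + √(18225 + 4·477900)] = (1/2)[135 + √1929825] ≈ (1/2)(135 + 1389.1814) = 762.0907.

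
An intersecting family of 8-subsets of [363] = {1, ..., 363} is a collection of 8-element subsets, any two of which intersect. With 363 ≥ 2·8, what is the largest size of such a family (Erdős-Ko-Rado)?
max |F| = C(362, 7) = 152469657972312

Erdős-Ko-Rado (1961): when n ≥ 2k, max |F| = C(n−1, k−1). The bound is attained by the star {A : i ∈ A} for any fixed i ∈ [n]. Here C(363−1, 8−1) = C(362, 7) = 152469657972312.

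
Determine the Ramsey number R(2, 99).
R(2, 99) = 99

R(2, k) = k for all k ≥ 2: in a 2-colouring of K_k, either some edge is red (a red K_2) or all edges are blue (a blue K_k). And K_{98} coloured all-blue has no blue K_99, so R(2, 99) > 98. Hence R(2, 99) = 99.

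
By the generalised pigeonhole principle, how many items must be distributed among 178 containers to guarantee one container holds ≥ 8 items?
n = (8 − 1)·178 + 1 = 1247

By the generalised pigeonhole principle, to guarantee some box contains ≥ r objects we need more than (r − 1) · k objects total. Threshold: n = (r − 1) · k + 1. With r = 8 and k = 178: n = 7 · 178 + 1 = 1246 + 1 = 1247. For n = 1246 = 7 · 178, we can put exactly 7 objects in every box, avoiding 8 in any single one — so 1247 is tight.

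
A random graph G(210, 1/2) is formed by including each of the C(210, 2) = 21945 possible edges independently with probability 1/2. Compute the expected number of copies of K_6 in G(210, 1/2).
E[# K_6] = C(210, 6) · (1/2)^C(6, 2) = 110837787060 / 2^15 = 27709446765/8192 ≈ 3382500.825806

For each 6-subset S of vertices (there are C(210, 6) = 110837787060 such S), let X_S = 1 if S induces a K_6 (all C(6, 2) = 15 edges present). Then P(X_S = 1) = (1/2)^15 = 1/32768. By linearity of expectation, E[# K_6] = C(210, 6) · (1/2)^15 = 110837787060 / 32768 = 27709446765/8192 ≈ 3382500.825806.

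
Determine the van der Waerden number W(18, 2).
W(18, 2) = 18 + 1 = 19

A 2-term AP is any pair of integers, so a monochromatic 2-AP exists iff some colour is used at least twice. With 18 colours, the colouring i ↦ i on {1, ..., 18} uses each colour once, avoiding any monochromatic pair, so W(18, 2) > 18. For {1, ..., 19}, pigeonhole forces two integers of the same colour, which form a monochromatic 2-AP. Hence W(18, 2) = 19.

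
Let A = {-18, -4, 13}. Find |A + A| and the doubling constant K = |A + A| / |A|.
K = |A + A| / |A| = 6/3 = 2

Enumerate A + A = {a + b : a, b ∈ A}. With |A| = 3, there are |A|^2 = 9 ordered sum pairs; collecting distinct values, A + A = {-36, -22, -8, -5, 9, 26}, so |A + A| = 6. Thus K = 6/3 = 2. For comparison, the minimum possible |A + A| over all 3-element sets is 2·3 − 1 = 5 (so min K = 5/3), attained only by arithmetic progressions.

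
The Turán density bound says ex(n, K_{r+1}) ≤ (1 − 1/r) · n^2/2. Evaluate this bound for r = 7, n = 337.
Turán density bound = (6/7) · 337^2/2 = 340707/7 ≈ 48672.4286

Turán's theorem: ex(n, K_{r+1}) is achieved by the complete r-partite Turán graph T(n, r) with parts as balanced as possible, and is at most (1 − 1/r) · n^2/2. For r = 7, n = 337: the density bound is (6/7) · 113569/2 = 340707/7 ≈ 48672.4286. The integer-valued extremum is e(T(337, 7)) = 48672, which is strictly less than the density bound 340707/7 since 7 ∤ 337 (the parts of T(337, 7) cannot all be equal).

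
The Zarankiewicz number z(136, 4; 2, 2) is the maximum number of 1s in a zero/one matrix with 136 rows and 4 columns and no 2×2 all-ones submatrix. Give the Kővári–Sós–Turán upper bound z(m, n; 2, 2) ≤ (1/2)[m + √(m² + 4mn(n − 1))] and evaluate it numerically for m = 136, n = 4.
z(136, 4; 2, 2) ≤ (1/2)[136 + √(136² + 4·136·4·3)] = (1/2)[136 + √25024] = 147.0949

Kővári–Sós–Turán: let r_1, ..., r_136 be the row sums and z = Σ r_i the total number of 1s. Each pair of columns can share at most one row with both entries 1 (else a 2×2 all-ones block appears), so Σ_i C(r_i, 2) ≤ C(4, 2) = 6. By convexity Σ_i C(r_i, 2) ≥ 136·C(z/136, 2) = z(z − 136)/(2·136), giving z² − 136z − 136·4·3 ≤ 0 and hence z ≤ (1/2)[136 + √(18496 + 4·1632)] = (1/2)[136 + √25024] ≈ (1/2)(136 + 158.1898) = 147.0949.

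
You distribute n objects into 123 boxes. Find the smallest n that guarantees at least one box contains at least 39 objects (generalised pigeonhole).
n = (39 − 1)·123 + 1 = 4675

By the generalised pigeonhole principle, to guarantee some box contains ≥ r objects we need more than (r − 1) · k objects total. Threshold: n = (r − 1) · k + 1. With r = 39 and k = 123: n = 38 · 123 + 1 = 4674 + 1 = 4675. For n = 4674 = 38 · 123, we can put exactly 38 objects in every box, avoiding 39 in any single one — so 4675 is tight.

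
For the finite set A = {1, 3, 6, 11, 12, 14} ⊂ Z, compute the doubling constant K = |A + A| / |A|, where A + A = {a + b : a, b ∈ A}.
K = |A + A| / |A| = 18/6 = 3

Enumerate A + A = {a + b : a, b ∈ A}. With |A| = 6, there are |A|^2 = 36 ordered sum pairs; collecting distinct values, A + A = {2, 4, 6, 7, 9, 12, 13, 14, 15, 17, 18, 20, 22, 23, 24, 25, 26, 28}, so |A + A| = 18. Thus K = 18/6 = 3. For comparison, the minimum possible |A + A| over all 6-element sets is 2·6 − 1 = 11 (so min K = 11/6), attained only by arithmetic progressions.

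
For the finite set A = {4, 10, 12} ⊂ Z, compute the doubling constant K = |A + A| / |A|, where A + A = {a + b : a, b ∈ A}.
K = |A + A| / |A| = 6/3 = 2

Enumerate A + A = {a + b : a, b ∈ A}. With |A| = 3, there are |A|^2 = 9 ordered sum pairs; collecting distinct values, A + A = {8, 14, 16, 20, 22, 24}, so |A + A| = 6. Thus K = 6/3 = 2. For comparison, the minimum possible |A + A| over all 3-element sets is 2·3 − 1 = 5 (so min K = 5/3), attained only by arithmetic progressions.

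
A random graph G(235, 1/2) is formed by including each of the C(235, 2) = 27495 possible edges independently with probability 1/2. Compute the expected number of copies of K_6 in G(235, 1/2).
E[# K_6] = C(235, 6) · (1/2)^C(6, 2) = 219348639510 / 2^15 = 109674319755/16384 ≈ 6693989.242859

For each 6-subset S of vertices (there are C(235, 6) = 219348639510 such S), let X_S = 1 if S induces a K_6 (all C(6, 2) = 15 edges present). Then P(X_S = 1) = (1/2)^15 = 1/32768. By linearity of expectation, E[# K_6] = C(235, 6) · (1/2)^15 = 219348639510 / 32768 = 109674319755/16384 ≈ 6693989.242859.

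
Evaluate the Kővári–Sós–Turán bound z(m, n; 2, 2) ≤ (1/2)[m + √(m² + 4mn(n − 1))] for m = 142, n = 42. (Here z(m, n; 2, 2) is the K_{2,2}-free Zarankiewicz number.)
z(142, 42; 2, 2) ≤ (1/2)[142 + √(142² + 4·142·42·41)] = (1/2)[142 + √998260] = 570.5648

Kővári–Sós–Turán: let r_1, ..., r_142 be the row sums and z = Σ r_i the total number of 1s. Each pair of columns can share at most one row with both entries 1 (else a 2×2 all-ones block appears), so Σ_i C(r_i, 2) ≤ C(42, 2) = 861. By convexity Σ_i C(r_i, 2) ≥ 142·C(z/142, 2) = z(z − 142)/(2·142), giving z² − 142z − 142·42·41 ≤ 0 and hence z ≤ (1/2)[142 + √(20164 + 4·244524)] = (1/2)[142 + √998260] ≈ (1/2)(142 + 999.1296) = 570.5648.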